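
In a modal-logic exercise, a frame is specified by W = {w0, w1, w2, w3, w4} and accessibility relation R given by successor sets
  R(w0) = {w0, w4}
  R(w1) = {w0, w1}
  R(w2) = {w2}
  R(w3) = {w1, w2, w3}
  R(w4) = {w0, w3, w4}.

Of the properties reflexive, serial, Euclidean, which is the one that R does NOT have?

Reflexive: yes — every world is R-related to itself.
Serial: yes — every world has a successor (e.g. w0 R w0).
Euclidean: no — w3 R w1 and w3 R w2, but not w1 R w2.
Only Euclidean fails.

Euclidean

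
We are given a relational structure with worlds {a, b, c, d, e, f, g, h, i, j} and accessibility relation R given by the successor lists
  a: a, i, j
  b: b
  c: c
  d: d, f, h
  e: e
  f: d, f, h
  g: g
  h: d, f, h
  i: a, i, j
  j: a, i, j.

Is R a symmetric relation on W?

Yes

Symmetric: yes — every pair in R has its reverse in R.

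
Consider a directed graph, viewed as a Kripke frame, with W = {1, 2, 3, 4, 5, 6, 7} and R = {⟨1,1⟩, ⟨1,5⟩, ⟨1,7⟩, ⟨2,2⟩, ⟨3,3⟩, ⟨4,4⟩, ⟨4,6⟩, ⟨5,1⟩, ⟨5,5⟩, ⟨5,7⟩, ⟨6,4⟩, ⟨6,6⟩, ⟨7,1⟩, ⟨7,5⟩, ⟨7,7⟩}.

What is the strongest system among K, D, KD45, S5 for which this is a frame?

S5

Serial (axiom D): yes — every world has a successor (e.g. 1 R 1).
Transitive (axiom 4): yes — every two-step R-path is closed by a direct edge.
Euclidean (axiom 5): yes — any two successors of a common world are R-related.
Reflexive (axiom T): yes — every world is R-related to itself.
So F validates K, D, KD45, S5. The strongest is S5.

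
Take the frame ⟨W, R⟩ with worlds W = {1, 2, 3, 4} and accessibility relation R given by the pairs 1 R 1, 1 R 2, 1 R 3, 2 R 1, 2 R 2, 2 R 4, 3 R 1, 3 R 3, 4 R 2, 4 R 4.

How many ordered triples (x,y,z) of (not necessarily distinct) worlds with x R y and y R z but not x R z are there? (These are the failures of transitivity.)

4

Enumerating: (1,2,4), (2,1,3), (3,1,2), (4,2,1).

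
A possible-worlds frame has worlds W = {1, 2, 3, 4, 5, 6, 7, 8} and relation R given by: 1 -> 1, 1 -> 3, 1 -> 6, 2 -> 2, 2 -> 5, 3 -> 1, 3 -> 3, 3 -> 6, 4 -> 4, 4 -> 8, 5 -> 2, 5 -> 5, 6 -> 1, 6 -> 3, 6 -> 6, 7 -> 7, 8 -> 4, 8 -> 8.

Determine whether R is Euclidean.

Euclidean: yes — any two successors of a common world are R-related.

Yes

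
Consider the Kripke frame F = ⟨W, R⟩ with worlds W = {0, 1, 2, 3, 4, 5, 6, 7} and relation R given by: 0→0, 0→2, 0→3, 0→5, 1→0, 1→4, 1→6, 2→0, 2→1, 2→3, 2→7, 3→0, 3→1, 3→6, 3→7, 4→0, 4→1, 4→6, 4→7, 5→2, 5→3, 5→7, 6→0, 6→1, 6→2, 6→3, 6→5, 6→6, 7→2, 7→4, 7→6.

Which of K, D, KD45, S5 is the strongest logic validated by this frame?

D

Serial (axiom D): yes — every world has a successor (e.g. 0 R 0).
Transitive (axiom 4): no — 0 R 2 and 2 R 1, but not 0 R 1.
Euclidean (axiom 5): no — 0 R 2 and 0 R 5, but not 2 R 5.
Reflexive (axiom T): no — 1 is not related to itself.
So F validates K, D; KD45 would additionally require R to be Euclidean and transitive. The strongest is D.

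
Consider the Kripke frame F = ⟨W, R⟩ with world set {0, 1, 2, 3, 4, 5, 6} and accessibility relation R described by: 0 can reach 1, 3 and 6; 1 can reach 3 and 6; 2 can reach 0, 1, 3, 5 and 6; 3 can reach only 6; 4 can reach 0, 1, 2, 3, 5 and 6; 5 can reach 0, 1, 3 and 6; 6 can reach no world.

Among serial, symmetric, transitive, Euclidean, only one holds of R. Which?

transitive

Serial: no — 6 has no R-successor.
Symmetric: no — 0 R 1 but not 1 R 0.
Transitive: yes — every two-step R-path is closed by a direct edge.
Euclidean: no — 0 R 3 and 0 R 1, but not 3 R 1.
Only transitive holds.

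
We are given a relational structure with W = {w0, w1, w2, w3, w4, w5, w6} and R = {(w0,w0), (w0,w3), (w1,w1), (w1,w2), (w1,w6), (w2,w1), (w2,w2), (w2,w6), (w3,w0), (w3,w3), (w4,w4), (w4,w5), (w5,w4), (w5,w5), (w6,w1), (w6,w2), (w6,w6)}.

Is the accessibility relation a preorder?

Reflexive: yes — every world is R-related to itself.
Transitive: yes — every two-step R-path is closed by a direct edge.
So R is a preorder.

Yes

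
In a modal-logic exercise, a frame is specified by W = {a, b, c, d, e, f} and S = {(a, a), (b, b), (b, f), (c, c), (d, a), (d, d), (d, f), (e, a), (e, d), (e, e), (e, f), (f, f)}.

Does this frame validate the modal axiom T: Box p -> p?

Yes

By correspondence theory, T is valid on a frame iff S is reflexive.
Reflexive: yes — every world is S-related to itself.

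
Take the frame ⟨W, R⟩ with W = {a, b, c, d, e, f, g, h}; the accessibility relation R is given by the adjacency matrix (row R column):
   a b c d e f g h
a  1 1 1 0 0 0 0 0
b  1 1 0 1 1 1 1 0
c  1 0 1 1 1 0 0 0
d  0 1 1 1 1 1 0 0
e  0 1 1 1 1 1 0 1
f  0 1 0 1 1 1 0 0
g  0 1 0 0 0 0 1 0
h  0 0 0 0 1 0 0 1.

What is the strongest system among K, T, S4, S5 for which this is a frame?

Reflexive (axiom T): yes — every world is R-related to itself.
Transitive (axiom 4): no — a R b and b R d, but not a R d.
Euclidean (axiom 5): no — a R b and a R c, but not b R c.
So F validates K, T; S4 would additionally require R to be transitive. The strongest is T.

T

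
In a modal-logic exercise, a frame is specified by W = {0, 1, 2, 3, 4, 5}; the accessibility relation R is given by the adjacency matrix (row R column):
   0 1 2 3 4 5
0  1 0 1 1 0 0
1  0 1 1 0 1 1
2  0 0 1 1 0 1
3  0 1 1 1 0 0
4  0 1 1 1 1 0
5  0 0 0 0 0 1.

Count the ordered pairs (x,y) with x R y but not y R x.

8

Enumerating: (0,2), (0,3), (1,2), (1,5), (2,5), (3,1), (4,2), (4,3).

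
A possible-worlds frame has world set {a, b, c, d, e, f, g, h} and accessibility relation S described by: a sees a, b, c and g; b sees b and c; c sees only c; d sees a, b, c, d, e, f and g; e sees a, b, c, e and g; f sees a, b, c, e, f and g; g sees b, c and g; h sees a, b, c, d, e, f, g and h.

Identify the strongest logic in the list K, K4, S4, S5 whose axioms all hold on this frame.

Transitive (axiom 4): yes — every two-step S-path is closed by a direct edge.
Reflexive (axiom T): yes — every world is S-related to itself.
Euclidean (axiom 5): no — a S b and a S g, but not b S g.
So F validates K, K4, S4; S5 would additionally require S to be Euclidean. The strongest is S4.

S4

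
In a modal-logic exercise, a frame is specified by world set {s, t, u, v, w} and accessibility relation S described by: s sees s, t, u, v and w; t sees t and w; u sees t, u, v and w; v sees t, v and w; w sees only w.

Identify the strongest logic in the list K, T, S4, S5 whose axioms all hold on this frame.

Reflexive (axiom T): yes — every world is S-related to itself.
Transitive (axiom 4): yes — every two-step S-path is closed by a direct edge.
Euclidean (axiom 5): no — s S t and s S u, but not t S u.
So F validates K, T, S4; S5 would additionally require S to be Euclidean. The strongest is S4.

S4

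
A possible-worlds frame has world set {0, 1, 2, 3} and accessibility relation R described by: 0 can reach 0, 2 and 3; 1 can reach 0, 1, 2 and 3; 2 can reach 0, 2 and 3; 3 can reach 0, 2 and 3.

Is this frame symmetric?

Symmetric: no — 1 R 0 but not 0 R 1.

No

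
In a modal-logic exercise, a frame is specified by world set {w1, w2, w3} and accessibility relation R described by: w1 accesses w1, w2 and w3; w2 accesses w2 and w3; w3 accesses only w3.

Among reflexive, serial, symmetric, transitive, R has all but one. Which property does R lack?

Reflexive: yes — every world is R-related to itself.
Serial: yes — every world has a successor (e.g. w1 R w1).
Symmetric: no — w1 R w2 but not w2 R w1.
Transitive: yes — every two-step R-path is closed by a direct edge.
Only symmetric fails.

symmetric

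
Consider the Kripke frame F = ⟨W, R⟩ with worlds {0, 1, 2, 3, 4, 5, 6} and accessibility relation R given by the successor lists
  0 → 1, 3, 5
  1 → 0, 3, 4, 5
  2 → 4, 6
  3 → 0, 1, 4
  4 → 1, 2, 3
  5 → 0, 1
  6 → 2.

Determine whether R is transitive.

No

Transitive: no — 0 R 1 and 1 R 4, but not 0 R 4.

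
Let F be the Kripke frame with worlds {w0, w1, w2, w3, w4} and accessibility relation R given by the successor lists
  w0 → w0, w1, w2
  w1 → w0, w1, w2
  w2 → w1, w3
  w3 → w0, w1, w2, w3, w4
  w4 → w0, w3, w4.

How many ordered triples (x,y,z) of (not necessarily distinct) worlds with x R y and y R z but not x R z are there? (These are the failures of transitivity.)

11

Enumerating: (w0,w2,w3), (w1,w2,w3), (w2,w1,w0), (w2,w1,w2), (w2,w3,w0), (w2,w3,w2), (w2,w3,w4), (w4,w0,w1), (w4,w0,w2), (w4,w3,w1), (w4,w3,w2).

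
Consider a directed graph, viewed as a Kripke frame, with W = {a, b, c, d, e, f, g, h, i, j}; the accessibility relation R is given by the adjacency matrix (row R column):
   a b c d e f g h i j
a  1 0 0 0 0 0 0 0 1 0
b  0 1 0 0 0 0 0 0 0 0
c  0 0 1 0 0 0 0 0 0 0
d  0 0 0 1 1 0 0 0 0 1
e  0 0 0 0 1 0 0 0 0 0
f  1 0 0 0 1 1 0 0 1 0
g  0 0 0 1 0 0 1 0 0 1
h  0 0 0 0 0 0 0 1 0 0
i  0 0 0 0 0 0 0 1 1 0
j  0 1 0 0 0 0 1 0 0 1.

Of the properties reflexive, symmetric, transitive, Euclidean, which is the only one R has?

reflexive

Reflexive: yes — every world is R-related to itself.
Symmetric: no — a R i but not i R a.
Transitive: no — a R i and i R h, but not a R h.
Euclidean: no — d R e and d R j, but not e R j.
Only reflexive holds.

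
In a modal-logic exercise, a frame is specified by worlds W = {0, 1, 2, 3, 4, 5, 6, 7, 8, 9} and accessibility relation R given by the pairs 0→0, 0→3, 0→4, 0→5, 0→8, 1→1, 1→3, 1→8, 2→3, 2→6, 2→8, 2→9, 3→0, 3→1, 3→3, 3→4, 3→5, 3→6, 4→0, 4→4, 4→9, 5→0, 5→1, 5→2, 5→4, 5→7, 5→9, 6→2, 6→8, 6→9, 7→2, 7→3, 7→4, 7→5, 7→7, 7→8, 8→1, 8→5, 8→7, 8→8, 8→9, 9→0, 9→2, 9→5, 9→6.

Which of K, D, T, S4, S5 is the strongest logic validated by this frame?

D

Serial (axiom D): yes — every world has a successor (e.g. 0 R 0).
Reflexive (axiom T): no — 2 is not related to itself.
Transitive (axiom 4): no — 0 R 3 and 3 R 1, but not 0 R 1.
Euclidean (axiom 5): no — 0 R 3 and 0 R 8, but not 3 R 8.
So F validates K, D; T would additionally require R to be reflexive. The strongest is D.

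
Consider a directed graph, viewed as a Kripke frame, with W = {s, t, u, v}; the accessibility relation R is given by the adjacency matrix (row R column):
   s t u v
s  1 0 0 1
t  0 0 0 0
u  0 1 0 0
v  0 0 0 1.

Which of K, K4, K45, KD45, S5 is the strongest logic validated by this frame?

Transitive (axiom 4): yes — every two-step R-path is closed by a direct edge.
Euclidean (axiom 5): no — s R v and s R s, but not v R s.
Serial (axiom D): no — t has no R-successor.
Reflexive (axiom T): no — t is not related to itself.
So F validates K, K4; K45 would additionally require R to be Euclidean. The strongest is K4.

K4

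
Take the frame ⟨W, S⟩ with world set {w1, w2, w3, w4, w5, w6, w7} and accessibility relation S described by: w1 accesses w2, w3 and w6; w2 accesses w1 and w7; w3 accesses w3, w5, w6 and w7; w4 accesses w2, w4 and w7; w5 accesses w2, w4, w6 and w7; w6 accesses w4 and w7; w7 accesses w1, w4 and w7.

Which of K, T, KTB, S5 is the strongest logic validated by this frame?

Reflexive (axiom T): no — w1 is not related to itself.
Symmetric (axiom B): no — w1 S w3 but not w3 S w1.
Euclidean (axiom 5): no — w1 S w2 and w1 S w3, but not w2 S w3.
So F validates K; T would additionally require S to be reflexive. The strongest is K.

K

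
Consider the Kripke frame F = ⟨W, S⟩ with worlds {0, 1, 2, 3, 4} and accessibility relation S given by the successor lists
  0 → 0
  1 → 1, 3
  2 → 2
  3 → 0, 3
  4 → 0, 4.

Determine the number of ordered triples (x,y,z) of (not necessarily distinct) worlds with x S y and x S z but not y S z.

Enumerating: (1,3,1), (3,0,3), (4,0,4).

3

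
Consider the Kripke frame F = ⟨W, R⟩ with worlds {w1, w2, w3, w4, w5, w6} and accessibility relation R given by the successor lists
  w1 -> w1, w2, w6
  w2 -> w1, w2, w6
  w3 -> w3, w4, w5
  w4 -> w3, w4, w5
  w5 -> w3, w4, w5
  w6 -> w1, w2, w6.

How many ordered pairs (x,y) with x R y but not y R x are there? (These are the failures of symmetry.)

0

R is symmetric; there are no such tuples.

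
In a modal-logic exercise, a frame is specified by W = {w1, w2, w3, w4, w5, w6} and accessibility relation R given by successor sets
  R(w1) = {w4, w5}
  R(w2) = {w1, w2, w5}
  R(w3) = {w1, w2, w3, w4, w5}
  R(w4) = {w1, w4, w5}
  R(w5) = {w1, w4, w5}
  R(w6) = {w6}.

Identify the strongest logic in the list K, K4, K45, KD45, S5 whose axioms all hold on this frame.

K

Transitive (axiom 4): no — w2 R w1 and w1 R w4, but not w2 R w4.
Euclidean (axiom 5): no — w3 R w1 and w3 R w2, but not w1 R w2.
Serial (axiom D): yes — every world has a successor (e.g. w1 R w4).
Reflexive (axiom T): no — w1 is not related to itself.
So F validates K; K4 would additionally require R to be transitive. The strongest is K.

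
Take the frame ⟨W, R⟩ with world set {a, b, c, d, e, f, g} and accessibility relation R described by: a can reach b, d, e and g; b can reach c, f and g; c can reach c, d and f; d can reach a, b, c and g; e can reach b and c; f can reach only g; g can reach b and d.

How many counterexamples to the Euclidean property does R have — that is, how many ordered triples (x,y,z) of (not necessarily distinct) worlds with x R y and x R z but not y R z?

Enumerating: (a,b,b), (a,b,d), (a,b,e), (a,d,d), (a,d,e), (a,e,d), (a,e,e), (a,e,g), (a,g,e), (a,g,g), (b,c,g), (b,f,c), … and 25 more.
Total: 37.

37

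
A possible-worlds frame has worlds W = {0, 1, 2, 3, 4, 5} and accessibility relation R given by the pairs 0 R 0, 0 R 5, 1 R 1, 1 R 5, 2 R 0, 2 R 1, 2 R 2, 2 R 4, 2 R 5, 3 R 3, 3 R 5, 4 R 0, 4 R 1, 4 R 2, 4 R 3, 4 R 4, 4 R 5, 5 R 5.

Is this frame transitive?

No

Transitive: no — 2 R 4 and 4 R 3, but not 2 R 3.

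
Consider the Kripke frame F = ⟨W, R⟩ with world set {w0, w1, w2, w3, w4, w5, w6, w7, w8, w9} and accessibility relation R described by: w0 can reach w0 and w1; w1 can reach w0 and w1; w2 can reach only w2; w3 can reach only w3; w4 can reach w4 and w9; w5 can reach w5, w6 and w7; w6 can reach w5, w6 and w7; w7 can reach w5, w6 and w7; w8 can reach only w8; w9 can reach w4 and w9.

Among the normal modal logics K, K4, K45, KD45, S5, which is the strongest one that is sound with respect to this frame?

S5

Transitive (axiom 4): yes — every two-step R-path is closed by a direct edge.
Euclidean (axiom 5): yes — any two successors of a common world are R-related.
Serial (axiom D): yes — every world has a successor (e.g. w0 R w0).
Reflexive (axiom T): yes — every world is R-related to itself.
So F validates K, K4, K45, KD45, S5. The strongest is S5.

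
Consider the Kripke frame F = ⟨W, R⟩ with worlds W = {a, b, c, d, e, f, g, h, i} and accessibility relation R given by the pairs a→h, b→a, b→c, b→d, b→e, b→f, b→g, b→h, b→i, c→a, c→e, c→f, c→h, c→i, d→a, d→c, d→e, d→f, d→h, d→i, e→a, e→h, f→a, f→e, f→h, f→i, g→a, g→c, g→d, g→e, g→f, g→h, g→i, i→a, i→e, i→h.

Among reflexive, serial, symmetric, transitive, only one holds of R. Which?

transitive

Reflexive: no — a is not related to itself.
Serial: no — h has no R-successor.
Symmetric: no — a R h but not h R a.
Transitive: yes — every two-step R-path is closed by a direct edge.
Only transitive holds.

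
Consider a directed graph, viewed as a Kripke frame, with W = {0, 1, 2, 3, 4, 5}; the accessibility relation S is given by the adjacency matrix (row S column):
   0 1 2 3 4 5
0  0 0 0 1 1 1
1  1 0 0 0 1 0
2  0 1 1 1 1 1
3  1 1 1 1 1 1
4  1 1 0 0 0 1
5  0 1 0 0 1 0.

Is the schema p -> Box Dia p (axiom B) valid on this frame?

The schema B characterises exactly the symmetric frames.
Symmetric: no — 0 S 5 but not 5 S 0.

No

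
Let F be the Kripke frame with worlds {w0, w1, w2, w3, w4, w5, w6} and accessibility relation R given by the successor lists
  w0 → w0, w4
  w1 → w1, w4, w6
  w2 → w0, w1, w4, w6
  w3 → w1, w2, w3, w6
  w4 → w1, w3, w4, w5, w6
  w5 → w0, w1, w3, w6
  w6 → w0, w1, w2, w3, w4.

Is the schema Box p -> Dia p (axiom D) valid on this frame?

The schema D characterises exactly the serial frames.
Serial: yes — every world has a successor (e.g. w0 R w0).

Yes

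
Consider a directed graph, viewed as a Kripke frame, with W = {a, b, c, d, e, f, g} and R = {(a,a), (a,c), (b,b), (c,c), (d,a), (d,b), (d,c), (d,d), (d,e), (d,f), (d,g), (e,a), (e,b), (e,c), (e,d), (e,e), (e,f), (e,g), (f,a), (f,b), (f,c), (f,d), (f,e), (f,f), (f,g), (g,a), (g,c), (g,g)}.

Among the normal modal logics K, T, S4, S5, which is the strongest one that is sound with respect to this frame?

S4

Reflexive (axiom T): yes — every world is R-related to itself.
Transitive (axiom 4): yes — every two-step R-path is closed by a direct edge.
Euclidean (axiom 5): no — d R a and d R b, but not a R b.
So F validates K, T, S4; S5 would additionally require R to be Euclidean. The strongest is S4.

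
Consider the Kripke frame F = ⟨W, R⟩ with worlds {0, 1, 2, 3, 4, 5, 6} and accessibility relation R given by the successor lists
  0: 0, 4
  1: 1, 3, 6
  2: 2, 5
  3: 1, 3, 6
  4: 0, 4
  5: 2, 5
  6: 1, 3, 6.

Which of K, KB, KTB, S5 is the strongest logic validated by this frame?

S5

Symmetric (axiom B): yes — every pair in R has its reverse in R.
Reflexive (axiom T): yes — every world is R-related to itself.
Euclidean (axiom 5): yes — any two successors of a common world are R-related.
So F validates K, KB, KTB, S5. The strongest is S5.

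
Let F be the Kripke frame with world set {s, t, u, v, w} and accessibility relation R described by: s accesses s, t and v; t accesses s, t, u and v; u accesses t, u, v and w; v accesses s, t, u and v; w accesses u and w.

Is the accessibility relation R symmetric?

Yes

Symmetric: yes — every pair in R has its reverse in R.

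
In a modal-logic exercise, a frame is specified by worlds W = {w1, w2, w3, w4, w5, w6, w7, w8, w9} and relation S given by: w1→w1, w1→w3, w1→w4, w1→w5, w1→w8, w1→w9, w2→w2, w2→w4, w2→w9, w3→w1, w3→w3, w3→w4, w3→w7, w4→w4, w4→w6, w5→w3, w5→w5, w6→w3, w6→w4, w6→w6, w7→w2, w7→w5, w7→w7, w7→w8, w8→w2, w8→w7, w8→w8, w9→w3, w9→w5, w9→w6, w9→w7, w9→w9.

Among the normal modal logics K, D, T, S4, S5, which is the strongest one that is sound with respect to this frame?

T

Serial (axiom D): yes — every world has a successor (e.g. w1 S w1).
Reflexive (axiom T): yes — every world is S-related to itself.
Transitive (axiom 4): no — w1 S w3 and w3 S w7, but not w1 S w7.
Euclidean (axiom 5): no — w1 S w3 and w1 S w5, but not w3 S w5.
So F validates K, D, T; S4 would additionally require S to be transitive. The strongest is T.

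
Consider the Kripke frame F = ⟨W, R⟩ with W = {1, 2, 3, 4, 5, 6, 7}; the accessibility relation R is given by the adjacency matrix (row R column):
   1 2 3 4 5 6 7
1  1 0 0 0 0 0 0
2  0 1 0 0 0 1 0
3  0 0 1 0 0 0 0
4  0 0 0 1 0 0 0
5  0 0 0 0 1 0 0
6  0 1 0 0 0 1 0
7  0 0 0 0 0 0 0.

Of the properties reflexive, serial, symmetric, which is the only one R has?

Reflexive: no — 7 is not related to itself.
Serial: no — 7 has no R-successor.
Symmetric: yes — every pair in R has its reverse in R.
Only symmetric holds.

symmetric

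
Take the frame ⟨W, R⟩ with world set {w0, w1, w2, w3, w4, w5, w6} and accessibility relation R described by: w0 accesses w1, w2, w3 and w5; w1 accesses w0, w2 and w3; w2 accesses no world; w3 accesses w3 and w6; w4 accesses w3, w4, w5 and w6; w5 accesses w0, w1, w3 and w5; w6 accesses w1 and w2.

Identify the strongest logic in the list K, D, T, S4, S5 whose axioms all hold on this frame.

K

Serial (axiom D): no — w2 has no R-successor.
Reflexive (axiom T): no — w0 is not related to itself.
Transitive (axiom 4): no — w0 R w3 and w3 R w6, but not w0 R w6.
Euclidean (axiom 5): no — w0 R w1 and w0 R w5, but not w1 R w5.
So F validates K; D would additionally require R to be serial. The strongest is K.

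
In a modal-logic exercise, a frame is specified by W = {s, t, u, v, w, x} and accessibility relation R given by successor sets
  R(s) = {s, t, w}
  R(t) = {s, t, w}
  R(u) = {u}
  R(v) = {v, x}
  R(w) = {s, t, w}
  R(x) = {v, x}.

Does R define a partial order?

Reflexive: yes — every world is R-related to itself.
Transitive: yes — every two-step R-path is closed by a direct edge.
Antisymmetric: no — s R t and t R s with s ≠ t.
So R is not a partial order.

No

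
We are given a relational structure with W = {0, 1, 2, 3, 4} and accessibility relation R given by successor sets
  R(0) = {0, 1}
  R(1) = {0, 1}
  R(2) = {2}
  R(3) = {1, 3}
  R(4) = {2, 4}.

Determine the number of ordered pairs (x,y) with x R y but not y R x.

2

Enumerating: (3,1), (4,2).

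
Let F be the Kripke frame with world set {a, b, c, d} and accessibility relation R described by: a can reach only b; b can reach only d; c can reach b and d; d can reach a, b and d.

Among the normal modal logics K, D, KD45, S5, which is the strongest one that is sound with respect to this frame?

Serial (axiom D): yes — every world has a successor (e.g. a R b).
Transitive (axiom 4): no — a R b and b R d, but not a R d.
Euclidean (axiom 5): no — d R b and d R a, but not b R a.
Reflexive (axiom T): no — a is not related to itself.
So F validates K, D; KD45 would additionally require R to be Euclidean and transitive. The strongest is D.

D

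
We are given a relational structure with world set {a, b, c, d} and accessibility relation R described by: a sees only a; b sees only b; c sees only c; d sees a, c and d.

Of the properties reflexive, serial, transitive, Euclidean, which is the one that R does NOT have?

Euclidean

Reflexive: yes — every world is R-related to itself.
Serial: yes — every world has a successor (e.g. a R a).
Transitive: yes — every two-step R-path is closed by a direct edge.
Euclidean: no — d R a and d R c, but not a R c.
Only Euclidean fails.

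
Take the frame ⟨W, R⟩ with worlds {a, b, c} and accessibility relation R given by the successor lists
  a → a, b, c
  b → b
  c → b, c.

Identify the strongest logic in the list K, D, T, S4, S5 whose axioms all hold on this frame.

Serial (axiom D): yes — every world has a successor (e.g. a R a).
Reflexive (axiom T): yes — every world is R-related to itself.
Transitive (axiom 4): yes — every two-step R-path is closed by a direct edge.
Euclidean (axiom 5): no — a R b and a R c, but not b R c.
So F validates K, D, T, S4; S5 would additionally require R to be Euclidean. The strongest is S4.

S4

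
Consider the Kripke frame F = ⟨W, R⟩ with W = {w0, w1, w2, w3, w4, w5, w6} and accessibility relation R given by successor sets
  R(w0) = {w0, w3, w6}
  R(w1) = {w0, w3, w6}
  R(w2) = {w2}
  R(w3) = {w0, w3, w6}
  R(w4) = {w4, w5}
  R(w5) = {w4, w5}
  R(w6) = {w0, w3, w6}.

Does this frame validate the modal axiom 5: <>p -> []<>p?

Axiom 5 corresponds to the accessibility relation being Euclidean.
Euclidean: yes — any two successors of a common world are R-related.

Yes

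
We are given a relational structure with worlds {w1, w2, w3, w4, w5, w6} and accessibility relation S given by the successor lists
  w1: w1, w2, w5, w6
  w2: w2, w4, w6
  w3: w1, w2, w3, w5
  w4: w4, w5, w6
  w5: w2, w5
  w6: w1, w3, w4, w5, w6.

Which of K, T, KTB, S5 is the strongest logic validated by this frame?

Reflexive (axiom T): yes — every world is S-related to itself.
Symmetric (axiom B): no — w1 S w2 but not w2 S w1.
Euclidean (axiom 5): no — w1 S w2 and w1 S w5, but not w2 S w5.
So F validates K, T; KTB would additionally require S to be symmetric. The strongest is T.

T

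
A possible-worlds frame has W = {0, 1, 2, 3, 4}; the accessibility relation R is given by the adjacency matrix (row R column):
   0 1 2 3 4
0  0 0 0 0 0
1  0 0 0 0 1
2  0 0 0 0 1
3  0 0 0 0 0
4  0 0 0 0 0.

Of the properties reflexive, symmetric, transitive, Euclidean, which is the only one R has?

transitive

Reflexive: no — 0 is not related to itself.
Symmetric: no — 1 R 4 but not 4 R 1.
Transitive: yes — every two-step R-path is closed by a direct edge.
Euclidean: no — 1 R 4 and 1 R 4, but not 4 R 4.
Only transitive holds.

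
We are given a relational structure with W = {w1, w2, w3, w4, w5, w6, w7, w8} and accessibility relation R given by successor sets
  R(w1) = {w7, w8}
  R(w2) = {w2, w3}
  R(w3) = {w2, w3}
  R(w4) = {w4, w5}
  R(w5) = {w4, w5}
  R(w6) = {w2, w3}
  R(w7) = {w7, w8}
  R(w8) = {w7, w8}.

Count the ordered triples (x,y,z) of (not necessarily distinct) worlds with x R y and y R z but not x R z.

R is transitive; there are no such tuples.

0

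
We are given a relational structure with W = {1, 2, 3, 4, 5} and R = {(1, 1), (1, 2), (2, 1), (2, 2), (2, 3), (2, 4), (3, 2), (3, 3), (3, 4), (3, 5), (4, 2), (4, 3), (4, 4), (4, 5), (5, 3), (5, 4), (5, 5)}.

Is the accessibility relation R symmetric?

Symmetric: yes — every pair in R has its reverse in R.

Yes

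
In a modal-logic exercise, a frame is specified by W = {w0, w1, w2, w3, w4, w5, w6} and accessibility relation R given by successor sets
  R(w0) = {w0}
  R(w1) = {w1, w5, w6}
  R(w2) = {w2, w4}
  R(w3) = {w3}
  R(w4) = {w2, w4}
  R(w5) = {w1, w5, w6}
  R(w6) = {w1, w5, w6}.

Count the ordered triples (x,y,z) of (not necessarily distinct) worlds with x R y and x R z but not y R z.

R is Euclidean; there are no such tuples.

0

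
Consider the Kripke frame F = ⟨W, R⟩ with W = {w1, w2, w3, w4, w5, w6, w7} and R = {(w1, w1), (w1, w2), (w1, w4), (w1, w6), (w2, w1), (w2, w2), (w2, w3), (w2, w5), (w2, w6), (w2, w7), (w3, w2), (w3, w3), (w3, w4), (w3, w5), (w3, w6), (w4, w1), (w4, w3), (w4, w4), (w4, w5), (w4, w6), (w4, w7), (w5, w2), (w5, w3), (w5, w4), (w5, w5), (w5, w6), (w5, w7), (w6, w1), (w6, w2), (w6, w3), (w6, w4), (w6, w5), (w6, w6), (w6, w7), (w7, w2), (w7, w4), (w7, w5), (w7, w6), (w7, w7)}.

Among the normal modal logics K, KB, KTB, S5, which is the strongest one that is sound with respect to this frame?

KTB

Symmetric (axiom B): yes — every pair in R has its reverse in R.
Reflexive (axiom T): yes — every world is R-related to itself.
Euclidean (axiom 5): no — w1 R w2 and w1 R w4, but not w2 R w4.
So F validates K, KB, KTB; S5 would additionally require R to be Euclidean. The strongest is KTB.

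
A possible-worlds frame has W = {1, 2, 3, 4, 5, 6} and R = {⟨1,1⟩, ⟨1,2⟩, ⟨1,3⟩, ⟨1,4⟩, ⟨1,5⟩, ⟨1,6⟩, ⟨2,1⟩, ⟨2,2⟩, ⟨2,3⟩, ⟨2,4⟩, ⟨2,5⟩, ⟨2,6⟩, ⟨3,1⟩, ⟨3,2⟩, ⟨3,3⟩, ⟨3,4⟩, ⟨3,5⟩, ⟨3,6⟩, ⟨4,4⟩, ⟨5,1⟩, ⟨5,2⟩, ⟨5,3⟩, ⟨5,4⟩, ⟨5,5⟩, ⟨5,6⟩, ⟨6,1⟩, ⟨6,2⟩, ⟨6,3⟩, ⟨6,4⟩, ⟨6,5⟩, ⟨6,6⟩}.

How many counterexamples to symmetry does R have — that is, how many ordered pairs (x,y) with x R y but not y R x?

Enumerating: (1,4), (2,4), (3,4), (5,4), (6,4).

5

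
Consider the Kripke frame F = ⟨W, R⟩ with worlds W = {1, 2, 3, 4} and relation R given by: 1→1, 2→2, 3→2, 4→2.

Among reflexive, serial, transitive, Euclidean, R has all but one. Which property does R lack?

Reflexive: no — 3 is not related to itself.
Serial: yes — every world has a successor (e.g. 1 R 1).
Transitive: yes — every two-step R-path is closed by a direct edge.
Euclidean: yes — any two successors of a common world are R-related.
Only reflexive fails.

reflexive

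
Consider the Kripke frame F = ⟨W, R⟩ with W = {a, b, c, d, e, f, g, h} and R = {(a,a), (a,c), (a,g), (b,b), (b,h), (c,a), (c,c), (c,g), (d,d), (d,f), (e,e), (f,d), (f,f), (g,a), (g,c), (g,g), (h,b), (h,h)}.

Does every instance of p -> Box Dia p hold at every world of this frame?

The schema B characterises exactly the symmetric frames.
Symmetric: yes — every pair in R has its reverse in R.

Yes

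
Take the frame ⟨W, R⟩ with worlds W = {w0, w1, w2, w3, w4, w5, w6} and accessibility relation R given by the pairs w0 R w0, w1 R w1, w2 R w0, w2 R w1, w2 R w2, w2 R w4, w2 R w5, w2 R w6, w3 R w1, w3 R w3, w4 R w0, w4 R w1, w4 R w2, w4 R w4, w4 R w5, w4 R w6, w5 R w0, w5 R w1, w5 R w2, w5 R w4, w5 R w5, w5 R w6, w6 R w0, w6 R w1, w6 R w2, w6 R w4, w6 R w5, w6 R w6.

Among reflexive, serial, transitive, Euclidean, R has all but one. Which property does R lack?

Euclidean

Reflexive: yes — every world is R-related to itself.
Serial: yes — every world has a successor (e.g. w0 R w0).
Transitive: yes — every two-step R-path is closed by a direct edge.
Euclidean: no — w2 R w0 and w2 R w1, but not w0 R w1.
Only Euclidean fails.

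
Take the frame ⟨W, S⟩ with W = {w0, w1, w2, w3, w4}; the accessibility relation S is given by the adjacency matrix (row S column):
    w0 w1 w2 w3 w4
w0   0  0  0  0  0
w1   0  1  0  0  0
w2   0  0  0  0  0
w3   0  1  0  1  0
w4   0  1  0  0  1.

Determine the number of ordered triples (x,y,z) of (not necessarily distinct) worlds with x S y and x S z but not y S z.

2

Enumerating: (w3,w1,w3), (w4,w1,w4).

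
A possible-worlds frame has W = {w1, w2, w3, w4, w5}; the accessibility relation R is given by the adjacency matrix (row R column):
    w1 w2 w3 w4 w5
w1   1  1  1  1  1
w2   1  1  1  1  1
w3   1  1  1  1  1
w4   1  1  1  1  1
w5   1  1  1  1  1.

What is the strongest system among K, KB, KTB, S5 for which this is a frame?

Symmetric (axiom B): yes — every pair in R has its reverse in R.
Reflexive (axiom T): yes — every world is R-related to itself.
Euclidean (axiom 5): yes — any two successors of a common world are R-related.
So F validates K, KB, KTB, S5. The strongest is S5.

S5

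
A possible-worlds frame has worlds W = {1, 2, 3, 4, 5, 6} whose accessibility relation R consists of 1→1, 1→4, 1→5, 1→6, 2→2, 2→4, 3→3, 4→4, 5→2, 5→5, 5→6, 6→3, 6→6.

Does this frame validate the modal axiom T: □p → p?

By correspondence theory, T is valid on a frame iff R is reflexive.
Reflexive: yes — every world is R-related to itself.

Yes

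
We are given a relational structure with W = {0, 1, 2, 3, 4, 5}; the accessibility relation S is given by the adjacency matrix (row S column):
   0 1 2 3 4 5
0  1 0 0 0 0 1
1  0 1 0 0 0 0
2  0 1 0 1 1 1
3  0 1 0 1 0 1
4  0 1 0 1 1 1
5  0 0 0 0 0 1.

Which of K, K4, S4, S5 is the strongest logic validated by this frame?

Transitive (axiom 4): yes — every two-step S-path is closed by a direct edge.
Reflexive (axiom T): no — 2 is not related to itself.
Euclidean (axiom 5): no — 2 S 1 and 2 S 3, but not 1 S 3.
So F validates K, K4; S4 would additionally require S to be reflexive. The strongest is K4.

K4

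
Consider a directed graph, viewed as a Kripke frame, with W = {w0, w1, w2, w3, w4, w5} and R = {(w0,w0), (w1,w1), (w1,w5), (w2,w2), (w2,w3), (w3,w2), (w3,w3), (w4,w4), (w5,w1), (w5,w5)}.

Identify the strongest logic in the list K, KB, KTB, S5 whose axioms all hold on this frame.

Symmetric (axiom B): yes — every pair in R has its reverse in R.
Reflexive (axiom T): yes — every world is R-related to itself.
Euclidean (axiom 5): yes — any two successors of a common world are R-related.
So F validates K, KB, KTB, S5. The strongest is S5.

S5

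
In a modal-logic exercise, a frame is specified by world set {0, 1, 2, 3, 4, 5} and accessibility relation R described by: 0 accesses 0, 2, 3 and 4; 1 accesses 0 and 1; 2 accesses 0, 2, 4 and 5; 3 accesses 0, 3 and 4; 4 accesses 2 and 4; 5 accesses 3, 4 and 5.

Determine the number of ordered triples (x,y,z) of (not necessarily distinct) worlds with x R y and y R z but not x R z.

12

Enumerating: (0,2,5), (1,0,2), (1,0,3), (1,0,4), (2,0,3), (2,5,3), (3,0,2), (3,4,2), (4,2,0), (4,2,5), (5,3,0), (5,4,2).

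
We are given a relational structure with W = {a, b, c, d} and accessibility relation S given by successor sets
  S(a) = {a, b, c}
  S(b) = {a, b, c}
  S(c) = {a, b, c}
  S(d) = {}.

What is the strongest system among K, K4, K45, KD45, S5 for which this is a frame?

K45

Transitive (axiom 4): yes — every two-step S-path is closed by a direct edge.
Euclidean (axiom 5): yes — any two successors of a common world are S-related.
Serial (axiom D): no — d has no S-successor.
Reflexive (axiom T): no — d is not related to itself.
So F validates K, K4, K45; KD45 would additionally require S to be serial. The strongest is K45.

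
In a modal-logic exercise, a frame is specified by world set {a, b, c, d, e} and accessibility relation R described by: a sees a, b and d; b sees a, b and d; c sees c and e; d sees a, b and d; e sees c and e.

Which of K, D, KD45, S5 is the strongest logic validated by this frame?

S5

Serial (axiom D): yes — every world has a successor (e.g. a R a).
Transitive (axiom 4): yes — every two-step R-path is closed by a direct edge.
Euclidean (axiom 5): yes — any two successors of a common world are R-related.
Reflexive (axiom T): yes — every world is R-related to itself.
So F validates K, D, KD45, S5. The strongest is S5.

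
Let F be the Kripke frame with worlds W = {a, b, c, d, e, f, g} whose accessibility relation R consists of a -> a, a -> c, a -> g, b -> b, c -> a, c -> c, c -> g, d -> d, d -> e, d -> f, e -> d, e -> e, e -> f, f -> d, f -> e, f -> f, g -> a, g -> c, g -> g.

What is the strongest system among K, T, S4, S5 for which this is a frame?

Reflexive (axiom T): yes — every world is R-related to itself.
Transitive (axiom 4): yes — every two-step R-path is closed by a direct edge.
Euclidean (axiom 5): yes — any two successors of a common world are R-related.
So F validates K, T, S4, S5. The strongest is S5.

S5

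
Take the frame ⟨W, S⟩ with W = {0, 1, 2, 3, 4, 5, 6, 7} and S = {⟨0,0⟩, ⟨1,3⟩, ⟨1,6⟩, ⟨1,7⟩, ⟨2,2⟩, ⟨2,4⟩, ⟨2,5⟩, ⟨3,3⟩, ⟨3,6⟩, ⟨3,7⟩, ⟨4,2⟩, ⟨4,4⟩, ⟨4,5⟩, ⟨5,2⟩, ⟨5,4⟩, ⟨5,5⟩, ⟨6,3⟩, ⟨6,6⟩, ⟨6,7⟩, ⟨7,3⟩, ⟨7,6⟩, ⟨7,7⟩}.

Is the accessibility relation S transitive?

Transitive: yes — every two-step S-path is closed by a direct edge.

Yes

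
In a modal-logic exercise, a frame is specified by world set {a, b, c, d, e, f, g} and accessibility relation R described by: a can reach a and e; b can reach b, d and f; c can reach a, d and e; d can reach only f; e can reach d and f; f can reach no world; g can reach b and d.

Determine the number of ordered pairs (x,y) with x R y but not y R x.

Enumerating: (a,e), (b,d), (b,f), (c,a), (c,d), (c,e), (d,f), (e,d), (e,f), (g,b), (g,d).

11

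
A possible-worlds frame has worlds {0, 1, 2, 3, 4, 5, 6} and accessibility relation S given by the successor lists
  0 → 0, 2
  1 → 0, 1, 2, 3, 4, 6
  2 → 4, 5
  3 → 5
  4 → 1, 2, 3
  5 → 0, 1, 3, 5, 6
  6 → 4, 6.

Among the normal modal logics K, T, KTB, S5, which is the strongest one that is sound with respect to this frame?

Reflexive (axiom T): no — 2 is not related to itself.
Symmetric (axiom B): no — 0 S 2 but not 2 S 0.
Euclidean (axiom 5): no — 1 S 0 and 1 S 3, but not 0 S 3.
So F validates K; T would additionally require S to be reflexive. The strongest is K.

K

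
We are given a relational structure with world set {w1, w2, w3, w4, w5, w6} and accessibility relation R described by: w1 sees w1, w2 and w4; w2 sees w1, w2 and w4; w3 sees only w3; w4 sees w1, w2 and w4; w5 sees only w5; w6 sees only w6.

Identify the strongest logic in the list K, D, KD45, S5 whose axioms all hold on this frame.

S5

Serial (axiom D): yes — every world has a successor (e.g. w1 R w1).
Transitive (axiom 4): yes — every two-step R-path is closed by a direct edge.
Euclidean (axiom 5): yes — any two successors of a common world are R-related.
Reflexive (axiom T): yes — every world is R-related to itself.
So F validates K, D, KD45, S5. The strongest is S5.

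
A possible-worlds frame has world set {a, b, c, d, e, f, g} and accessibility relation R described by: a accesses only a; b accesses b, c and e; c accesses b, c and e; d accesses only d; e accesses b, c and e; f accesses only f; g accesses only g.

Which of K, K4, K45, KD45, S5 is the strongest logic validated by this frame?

Transitive (axiom 4): yes — every two-step R-path is closed by a direct edge.
Euclidean (axiom 5): yes — any two successors of a common world are R-related.
Serial (axiom D): yes — every world has a successor (e.g. a R a).
Reflexive (axiom T): yes — every world is R-related to itself.
So F validates K, K4, K45, KD45, S5. The strongest is S5.

S5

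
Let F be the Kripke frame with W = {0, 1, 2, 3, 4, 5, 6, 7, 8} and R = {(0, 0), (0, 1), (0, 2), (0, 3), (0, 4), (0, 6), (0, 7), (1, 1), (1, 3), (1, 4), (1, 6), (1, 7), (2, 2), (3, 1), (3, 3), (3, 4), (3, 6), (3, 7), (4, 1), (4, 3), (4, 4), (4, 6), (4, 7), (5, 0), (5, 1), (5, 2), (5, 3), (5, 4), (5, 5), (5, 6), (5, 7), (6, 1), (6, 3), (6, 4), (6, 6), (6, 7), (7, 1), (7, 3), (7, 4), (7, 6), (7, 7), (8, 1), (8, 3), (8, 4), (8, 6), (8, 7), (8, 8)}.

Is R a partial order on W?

Reflexive: yes — every world is R-related to itself.
Transitive: yes — every two-step R-path is closed by a direct edge.
Antisymmetric: no — 1 R 3 and 3 R 1 with 1 ≠ 3.
So R is not a partial order.

No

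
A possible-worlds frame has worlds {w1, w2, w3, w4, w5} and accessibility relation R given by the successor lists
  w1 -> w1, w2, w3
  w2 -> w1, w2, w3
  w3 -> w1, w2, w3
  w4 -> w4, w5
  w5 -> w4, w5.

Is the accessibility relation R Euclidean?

Euclidean: yes — any two successors of a common world are R-related.

Yes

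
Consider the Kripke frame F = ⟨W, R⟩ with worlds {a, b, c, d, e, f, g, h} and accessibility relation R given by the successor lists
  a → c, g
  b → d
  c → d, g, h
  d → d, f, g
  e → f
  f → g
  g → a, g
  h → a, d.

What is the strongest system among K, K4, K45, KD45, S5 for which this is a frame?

K

Transitive (axiom 4): no — a R c and c R d, but not a R d.
Euclidean (axiom 5): no — a R g and a R c, but not g R c.
Serial (axiom D): yes — every world has a successor (e.g. a R c).
Reflexive (axiom T): no — a is not related to itself.
So F validates K; K4 would additionally require R to be transitive. The strongest is K.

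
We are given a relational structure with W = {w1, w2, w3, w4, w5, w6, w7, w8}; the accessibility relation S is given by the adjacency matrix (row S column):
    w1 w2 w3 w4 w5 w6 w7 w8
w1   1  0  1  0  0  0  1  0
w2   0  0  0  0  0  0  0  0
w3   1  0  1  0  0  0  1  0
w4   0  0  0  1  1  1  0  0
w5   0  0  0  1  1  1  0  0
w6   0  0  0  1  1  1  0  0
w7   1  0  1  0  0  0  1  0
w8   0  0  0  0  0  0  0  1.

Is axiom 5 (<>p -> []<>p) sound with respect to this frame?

Yes

The schema 5 characterises exactly the Euclidean frames.
Euclidean: yes — any two successors of a common world are S-related.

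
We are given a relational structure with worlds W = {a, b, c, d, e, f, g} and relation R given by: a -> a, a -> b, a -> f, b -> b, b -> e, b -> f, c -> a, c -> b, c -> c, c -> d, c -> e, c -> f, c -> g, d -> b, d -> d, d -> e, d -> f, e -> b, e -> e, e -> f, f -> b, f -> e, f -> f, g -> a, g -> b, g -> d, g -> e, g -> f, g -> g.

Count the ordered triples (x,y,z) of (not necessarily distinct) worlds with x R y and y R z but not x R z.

Enumerating: (a,b,e), (a,f,e).

2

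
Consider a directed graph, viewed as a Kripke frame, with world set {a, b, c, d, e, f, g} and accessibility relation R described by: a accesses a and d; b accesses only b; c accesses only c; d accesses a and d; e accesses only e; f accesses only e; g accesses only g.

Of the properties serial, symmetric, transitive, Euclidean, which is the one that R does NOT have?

Serial: yes — every world has a successor (e.g. a R a).
Symmetric: no — f R e but not e R f.
Transitive: yes — every two-step R-path is closed by a direct edge.
Euclidean: yes — any two successors of a common world are R-related.
Only symmetric fails.

symmetric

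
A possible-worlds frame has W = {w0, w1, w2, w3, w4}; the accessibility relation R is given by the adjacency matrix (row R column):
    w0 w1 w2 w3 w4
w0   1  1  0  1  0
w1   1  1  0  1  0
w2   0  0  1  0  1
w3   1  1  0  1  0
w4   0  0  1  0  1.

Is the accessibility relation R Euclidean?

Yes

Euclidean: yes — any two successors of a common world are R-related.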